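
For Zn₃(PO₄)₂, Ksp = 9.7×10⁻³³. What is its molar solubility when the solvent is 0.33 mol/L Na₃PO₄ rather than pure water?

1.5×10⁻¹¹ M

Zn₃(PO₄)₂(s) ⇌ 3 Zn²⁺(aq) + 2 PO₄³⁻(aq)
With PO₄³⁻ already at 0.33 mol/L and s small, take [PO₄³⁻] ≈ 0.33 mol/L and [Zn²⁺] = 3s.
Ksp = [Zn²⁺]^3[PO₄³⁻]^2 = (3s)^3(0.33)^2
(3s)^3 = 9.7×10⁻³³ / (0.33)^2 = 8.9×10⁻³²
s = 1.5×10⁻¹¹ mol/L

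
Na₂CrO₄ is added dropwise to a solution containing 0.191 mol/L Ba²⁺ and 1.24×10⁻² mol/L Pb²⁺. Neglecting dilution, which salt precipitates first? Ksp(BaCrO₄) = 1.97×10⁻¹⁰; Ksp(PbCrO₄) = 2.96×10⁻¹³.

PbCrO₄

Precipitation of each salt begins when its ion product equals Ksp.
For BaCrO₄: [CrO₄²⁻] = (Ksp/[Ba²⁺]) = 1.03×10⁻⁹ mol/L
For PbCrO₄: [CrO₄²⁻] = (Ksp/[Pb²⁺]) = 2.39×10⁻¹¹ mol/L
PbCrO₄ requires the lower [CrO₄²⁻], so it precipitates first.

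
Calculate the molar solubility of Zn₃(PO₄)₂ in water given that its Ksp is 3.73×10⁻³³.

Zn₃(PO₄)₂(s) ⇌ 3 Zn²⁺(aq) + 2 PO₄³⁻(aq)
Let s be the molar solubility. Then [Zn²⁺] = 3s and [PO₄³⁻] = 2s.
Ksp = [Zn²⁺]^3[PO₄³⁻]^2 = (3s)^3 · (2s)^2 = 108s^5
108s^5 = 3.73×10⁻³³  ⇒  s^5 = 3.45×10⁻³⁵
s = (3.45×10⁻³⁵)^(1/5) = 1.28×10⁻⁷ M

1.28×10⁻⁷ M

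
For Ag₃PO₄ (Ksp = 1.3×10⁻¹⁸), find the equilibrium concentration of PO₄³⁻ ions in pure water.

1.5×10⁻⁵ M

Ag₃PO₄(s) ⇌ 3 Ag⁺(aq) + PO₄³⁻(aq)
With molar solubility s: [Ag⁺] = 3s, [PO₄³⁻] = s.
Ksp = [Ag⁺]^3[PO₄³⁻] = (3s)^3 · s = 27s^4 = 1.3×10⁻¹⁸
s = 1.5×10⁻⁵ mol L⁻¹
[PO₄³⁻] = s = 1.5×10⁻⁵ mol L⁻¹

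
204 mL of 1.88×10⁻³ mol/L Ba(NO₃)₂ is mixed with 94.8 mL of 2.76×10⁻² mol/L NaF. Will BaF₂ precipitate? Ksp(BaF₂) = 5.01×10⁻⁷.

No

Total volume after mixing = 204 + 94.8 = 298.8 mL.
[Ba²⁺] = (1.88×10⁻³)(204)/298.8 = 1.28×10⁻³ mol/L
[F⁻] = (2.76×10⁻²)(94.8)/298.8 = 8.76×10⁻³ mol/L
Q = [Ba²⁺][F⁻]^2 = 9.84×10⁻⁸
Since Q (9.84×10⁻⁸) is less than Ksp (5.01×10⁻⁷), no BaF₂ precipitates.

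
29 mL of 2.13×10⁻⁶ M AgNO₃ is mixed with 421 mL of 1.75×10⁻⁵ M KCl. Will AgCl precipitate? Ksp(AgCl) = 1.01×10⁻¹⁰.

Total volume after mixing = 29 + 421 = 450 mL.
[Ag⁺] = (2.13×10⁻⁶)(29)/450 = 1.37×10⁻⁷ M
[Cl⁻] = (1.75×10⁻⁵)(421)/450 = 1.64×10⁻⁵ M
Q = [Ag⁺][Cl⁻] = 2.25×10⁻¹²
Q < Ksp (2.25×10⁻¹² vs 1.01×10⁻¹⁰); the solution remains unsaturated and no precipitate forms.

No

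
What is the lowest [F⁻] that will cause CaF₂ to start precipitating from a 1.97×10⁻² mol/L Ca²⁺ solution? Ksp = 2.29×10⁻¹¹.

3.41×10⁻⁵ M

A salt starts to precipitate once the ion product Q reaches its Ksp.
CaF₂(s) ⇌ Ca²⁺(aq) + 2 F⁻(aq)
Ksp = [Ca²⁺][F⁻]^2 = [F⁻]^2(1.97×10⁻²)
[F⁻]^2 = 2.29×10⁻¹¹ / (1.97×10⁻²) = 1.16×10⁻⁹
[F⁻] = 3.41×10⁻⁵ mol/L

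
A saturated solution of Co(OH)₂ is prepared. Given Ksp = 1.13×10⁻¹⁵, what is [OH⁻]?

1.31×10⁻⁵ M

Co(OH)₂(s) ⇌ Co²⁺(aq) + 2 OH⁻(aq)
With molar solubility s: [Co²⁺] = s, [OH⁻] = 2s.
Ksp = [Co²⁺][OH⁻]^2 = s · (2s)^2 = 4s^3 = 1.13×10⁻¹⁵
s = 6.56×10⁻⁶ mol L⁻¹
[OH⁻] = 2s = 1.31×10⁻⁵ mol L⁻¹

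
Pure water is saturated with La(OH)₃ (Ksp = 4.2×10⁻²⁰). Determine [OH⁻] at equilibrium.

1.9×10⁻⁵ M

La(OH)₃(s) ⇌ La³⁺(aq) + 3 OH⁻(aq)
With molar solubility s: [La³⁺] = s, [OH⁻] = 3s.
Ksp = [La³⁺][OH⁻]^3 = s · (3s)^3 = 27s^4 = 4.2×10⁻²⁰
s = 6.3×10⁻⁶ mol L⁻¹
[OH⁻] = 3s = 1.9×10⁻⁵ mol L⁻¹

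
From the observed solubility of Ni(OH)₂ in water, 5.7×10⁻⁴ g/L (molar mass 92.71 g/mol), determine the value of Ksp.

Ksp = 9.3×10⁻¹⁶

s = (5.7×10⁻⁴ g L⁻¹)/(92.71 g mol⁻¹) = 6.148×10⁻⁶ M
Ni(OH)₂(s) ⇌ Ni²⁺(aq) + 2 OH⁻(aq)
Call the molar solubility s, so that [Ni²⁺] = s and [OH⁻] = 2s.
Ksp = [Ni²⁺][OH⁻]^2 = s · (2s)^2 = 4s^3
Ksp = 4 × (6.148×10⁻⁶)^3 = 9.3×10⁻¹⁶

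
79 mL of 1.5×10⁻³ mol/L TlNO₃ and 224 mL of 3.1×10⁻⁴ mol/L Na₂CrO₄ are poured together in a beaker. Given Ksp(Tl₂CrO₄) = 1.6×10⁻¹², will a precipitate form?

Yes

After mixing, V = 79 mL + 224 mL = 303 mL.
[Tl⁺] = (1.5×10⁻³)(79)/303 = 3.9×10⁻⁴ mol/L
[CrO₄²⁻] = (3.1×10⁻⁴)(224)/303 = 2.3×10⁻⁴ mol/L
Q = [Tl⁺]^2[CrO₄²⁻] = 3.5×10⁻¹¹
Q = 3.5×10⁻¹¹ > Ksp = 1.6×10⁻¹², so the solution is supersaturated and Tl₂CrO₄ precipitates.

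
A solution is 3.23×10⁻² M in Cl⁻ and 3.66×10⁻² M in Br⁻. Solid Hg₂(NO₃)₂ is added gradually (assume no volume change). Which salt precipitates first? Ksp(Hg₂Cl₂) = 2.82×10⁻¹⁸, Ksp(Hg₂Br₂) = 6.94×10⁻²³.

Each salt precipitates once Q = Ksp for that salt.
For Hg₂Cl₂: [Hg₂²⁺] = (Ksp/[Cl⁻]^2) = 2.70×10⁻¹⁵ M
For Hg₂Br₂: [Hg₂²⁺] = (Ksp/[Br⁻]^2) = 5.18×10⁻²⁰ M
Since Hg₂Br₂ needs less Hg₂²⁺ to reach saturation, it precipitates first.

Hg₂Br₂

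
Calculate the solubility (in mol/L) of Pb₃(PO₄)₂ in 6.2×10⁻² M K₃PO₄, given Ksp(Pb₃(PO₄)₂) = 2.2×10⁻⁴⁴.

Pb₃(PO₄)₂(s) ⇌ 3 Pb²⁺(aq) + 2 PO₄³⁻(aq)
With PO₄³⁻ already at 6.2×10⁻² M and s small, take [PO₄³⁻] ≈ 6.2×10⁻² M and [Pb²⁺] = 3s.
Ksp = [Pb²⁺]^3[PO₄³⁻]^2 = (3s)^3(6.2×10⁻²)^2
(3s)^3 = 2.2×10⁻⁴⁴ / (6.2×10⁻²)^2 = 5.7×10⁻⁴²
s = 6.0×10⁻¹⁵ M

6.0×10⁻¹⁵ M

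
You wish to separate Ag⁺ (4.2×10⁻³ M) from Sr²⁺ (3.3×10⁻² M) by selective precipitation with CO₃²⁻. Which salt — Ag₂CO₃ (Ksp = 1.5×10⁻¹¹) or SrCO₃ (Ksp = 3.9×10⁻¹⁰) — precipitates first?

SrCO₃

Precipitation begins when Q = Ksp.
For Ag₂CO₃: [CO₃²⁻] = (Ksp/[Ag⁺]^2) = 8.5×10⁻⁷ M
For SrCO₃: [CO₃²⁻] = (Ksp/[Sr²⁺]) = 1.2×10⁻⁸ M
SrCO₃ requires the lower [CO₃²⁻], so it precipitates first.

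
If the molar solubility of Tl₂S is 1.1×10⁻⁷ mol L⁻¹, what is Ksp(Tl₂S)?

Tl₂S(s) ⇌ 2 Tl⁺(aq) + S²⁻(aq)
Let s be the molar solubility. Then [Tl⁺] = 2s and [S²⁻] = s.
Ksp = [Tl⁺]^2[S²⁻] = (2s)^2 · s = 4s^3
Ksp = 4 × (1.1×10⁻⁷)^3 = 5.3×10⁻²¹

Ksp = 5.3×10⁻²¹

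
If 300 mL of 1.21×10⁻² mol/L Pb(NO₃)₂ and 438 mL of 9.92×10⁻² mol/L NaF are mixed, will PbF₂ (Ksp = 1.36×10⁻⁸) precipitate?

Yes

The combined volume is 738 mL.
[Pb²⁺] = (1.21×10⁻²)(300)/738 = 4.92×10⁻³ mol/L
[F⁻] = (9.92×10⁻²)(438)/738 = 5.89×10⁻² mol/L
Q = [Pb²⁺][F⁻]^2 = 1.70×10⁻⁵
Since Q (1.70×10⁻⁵) exceeds Ksp (1.36×10⁻⁸), PbF₂ will precipitate.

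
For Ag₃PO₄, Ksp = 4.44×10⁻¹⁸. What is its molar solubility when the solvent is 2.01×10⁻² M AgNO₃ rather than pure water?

Ag₃PO₄(s) ⇌ 3 Ag⁺(aq) + PO₄³⁻(aq)
Ag⁺ is already present at 2.01×10⁻² M. If s mol/L of Ag₃PO₄ dissolves, [PO₄³⁻] = s while [Ag⁺] ≈ 2.01×10⁻² M.
Ksp = [Ag⁺]^3[PO₄³⁻] = (2.01×10⁻²)^3s
s = 4.44×10⁻¹⁸ / (2.01×10⁻²)^3 = 5.47×10⁻¹³
s = 5.47×10⁻¹³ M

5.47×10⁻¹³ M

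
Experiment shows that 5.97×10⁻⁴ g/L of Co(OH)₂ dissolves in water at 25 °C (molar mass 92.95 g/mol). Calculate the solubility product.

s = (5.97×10⁻⁴ g L⁻¹)/(92.95 g mol⁻¹) = 6.4228×10⁻⁶ M
Co(OH)₂(s) ⇌ Co²⁺(aq) + 2 OH⁻(aq)
With molar solubility s: [Co²⁺] = s, [OH⁻] = 2s.
Ksp = [Co²⁺][OH⁻]^2 = s · (2s)^2 = 4s^3
Ksp = 4 × (6.4228×10⁻⁶)^3 = 1.06×10⁻¹⁵

Ksp = 1.06×10⁻¹⁵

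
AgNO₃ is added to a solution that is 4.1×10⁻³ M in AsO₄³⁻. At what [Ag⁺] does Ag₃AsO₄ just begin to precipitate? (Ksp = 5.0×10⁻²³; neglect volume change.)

2.3×10⁻⁷ M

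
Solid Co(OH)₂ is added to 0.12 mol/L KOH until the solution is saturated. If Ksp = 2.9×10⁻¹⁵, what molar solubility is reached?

Co(OH)₂(s) ⇌ Co²⁺(aq) + 2 OH⁻(aq)
The solution already contains OH⁻ at 0.12 mol/L. Let s be the molar solubility of Co(OH)₂.
[OH⁻] ≈ 0.12 mol/L (common ion dominates); [Co²⁺] = s.
Ksp = [Co²⁺][OH⁻]^2 = s(0.12)^2
s = 2.9×10⁻¹⁵ / (0.12)^2 = 2.0×10⁻¹³
s = 2.0×10⁻¹³ mol/L

2.0×10⁻¹³ M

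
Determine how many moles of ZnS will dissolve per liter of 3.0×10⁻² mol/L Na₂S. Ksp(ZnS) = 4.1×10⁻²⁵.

ZnS(s) ⇌ Zn²⁺(aq) + S²⁻(aq)
Let s be the solubility of ZnS here. The common ion gives [S²⁻] ≈ 3.0×10⁻² mol/L, and [Zn²⁺] = s.
Ksp = [Zn²⁺][S²⁻] = s(3.0×10⁻²)
s = 4.1×10⁻²⁵ / (3.0×10⁻²) = 1.4×10⁻²³
s = 1.4×10⁻²³ mol/L

1.4×10⁻²³ M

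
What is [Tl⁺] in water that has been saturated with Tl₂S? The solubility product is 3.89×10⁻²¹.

1.98×10⁻⁷ M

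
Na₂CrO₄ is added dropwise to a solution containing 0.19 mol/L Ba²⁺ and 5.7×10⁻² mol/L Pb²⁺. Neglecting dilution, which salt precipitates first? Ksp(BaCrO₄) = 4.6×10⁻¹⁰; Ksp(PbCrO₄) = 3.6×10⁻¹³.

Each salt precipitates once Q = Ksp for that salt.
For BaCrO₄: [CrO₄²⁻] = (Ksp/[Ba²⁺]) = 2.4×10⁻⁹ mol/L
For PbCrO₄: [CrO₄²⁻] = (Ksp/[Pb²⁺]) = 6.3×10⁻¹² mol/L
The smaller threshold [CrO₄²⁻] is reached first, so PbCrO₄ precipitates first.

PbCrO₄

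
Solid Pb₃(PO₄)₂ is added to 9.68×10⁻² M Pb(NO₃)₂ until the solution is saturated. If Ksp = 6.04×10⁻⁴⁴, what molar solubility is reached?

Pb₃(PO₄)₂(s) ⇌ 3 Pb²⁺(aq) + 2 PO₄³⁻(aq)
Pb²⁺ is already present at 9.68×10⁻² M. If s mol/L of Pb₃(PO₄)₂ dissolves, [PO₄³⁻] = 2s while [Pb²⁺] ≈ 9.68×10⁻² M.
Ksp = [Pb²⁺]^3[PO₄³⁻]^2 = (9.68×10⁻²)^3(2s)^2
(2s)^2 = 6.04×10⁻⁴⁴ / (9.68×10⁻²)^3 = 6.66×10⁻⁴¹
s = 4.08×10⁻²¹ M

4.08×10⁻²¹ M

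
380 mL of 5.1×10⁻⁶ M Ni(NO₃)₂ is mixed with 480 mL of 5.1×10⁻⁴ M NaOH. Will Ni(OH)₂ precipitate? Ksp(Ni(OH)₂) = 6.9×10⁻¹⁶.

Yes

The combined volume is 860 mL.
[Ni²⁺] = (5.1×10⁻⁶)(380)/860 = 2.3×10⁻⁶ M
[OH⁻] = (5.1×10⁻⁴)(480)/860 = 2.8×10⁻⁴ M
Q = [Ni²⁺][OH⁻]^2 = 1.8×10⁻¹³
Since Q (1.8×10⁻¹³) exceeds Ksp (6.9×10⁻¹⁶), Ni(OH)₂ will precipitate.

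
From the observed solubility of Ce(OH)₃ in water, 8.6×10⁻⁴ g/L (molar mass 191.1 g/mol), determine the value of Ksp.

Convert to molarity: s = 8.6×10⁻⁴ / 191.1 = 4.500×10⁻⁶ mol/L
Ce(OH)₃(s) ⇌ Ce³⁺(aq) + 3 OH⁻(aq)
Let s be the molar solubility. Then [Ce³⁺] = s and [OH⁻] = 3s.
Ksp = [Ce³⁺][OH⁻]^3 = s · (3s)^3 = 27s^4
Ksp = 27 × (4.500×10⁻⁶)^4 = 1.1×10⁻²⁰

Ksp = 1.1×10⁻²⁰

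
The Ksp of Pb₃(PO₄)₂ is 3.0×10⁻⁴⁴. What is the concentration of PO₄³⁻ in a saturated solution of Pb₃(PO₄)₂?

1.5×10⁻⁹ M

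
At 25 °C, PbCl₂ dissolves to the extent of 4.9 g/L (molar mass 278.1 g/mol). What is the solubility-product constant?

Ksp = 2.2×10⁻⁵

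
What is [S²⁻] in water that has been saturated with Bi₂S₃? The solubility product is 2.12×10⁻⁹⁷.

5.44×10⁻²⁰ M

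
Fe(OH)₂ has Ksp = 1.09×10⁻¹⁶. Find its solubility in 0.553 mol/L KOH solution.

3.56×10⁻¹⁶ M

Fe(OH)₂(s) ⇌ Fe²⁺(aq) + 2 OH⁻(aq)
With OH⁻ already at 0.553 mol/L and s small, take [OH⁻] ≈ 0.553 mol/L and [Fe²⁺] = s.
Ksp = [Fe²⁺][OH⁻]^2 = s(0.553)^2
s = 1.09×10⁻¹⁶ / (0.553)^2 = 3.56×10⁻¹⁶
s = 3.56×10⁻¹⁶ mol/L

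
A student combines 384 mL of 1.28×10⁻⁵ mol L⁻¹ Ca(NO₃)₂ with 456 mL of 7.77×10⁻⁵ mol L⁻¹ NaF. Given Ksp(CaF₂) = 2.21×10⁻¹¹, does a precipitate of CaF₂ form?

No

Total volume after mixing = 384 + 456 = 840 mL.
[Ca²⁺] = (1.28×10⁻⁵)(384)/840 = 5.85×10⁻⁶ mol L⁻¹
[F⁻] = (7.77×10⁻⁵)(456)/840 = 4.22×10⁻⁵ mol L⁻¹
Q = [Ca²⁺][F⁻]^2 = 1.04×10⁻¹⁴
Q < Ksp (1.04×10⁻¹⁴ vs 2.21×10⁻¹¹); the solution remains unsaturated and no precipitate forms.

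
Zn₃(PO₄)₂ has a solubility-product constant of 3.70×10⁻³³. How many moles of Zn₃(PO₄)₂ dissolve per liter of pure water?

Zn₃(PO₄)₂(s) ⇌ 3 Zn²⁺(aq) + 2 PO₄³⁻(aq)
Let s be the molar solubility. Then [Zn²⁺] = 3s and [PO₄³⁻] = 2s.
Ksp = [Zn²⁺]^3[PO₄³⁻]^2 = (3s)^3 · (2s)^2 = 108s^5
108s^5 = 3.70×10⁻³³  ⇒  s^5 = 3.43×10⁻³⁵
Taking the 5th root, s = 1.28×10⁻⁷ M.

1.28×10⁻⁷ M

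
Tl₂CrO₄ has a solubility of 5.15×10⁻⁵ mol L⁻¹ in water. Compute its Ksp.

Ksp = 5.46×10⁻¹³

Tl₂CrO₄(s) ⇌ 2 Tl⁺(aq) + CrO₄²⁻(aq)
For each mole of Tl₂CrO₄ that dissolves per liter, [Tl⁺] = 2s and [CrO₄²⁻] = s; let s denote this solubility.
Ksp = [Tl⁺]^2[CrO₄²⁻] = (2s)^2 · s = 4s^3
Ksp = 4 × (5.15×10⁻⁵)^3 = 5.46×10⁻¹³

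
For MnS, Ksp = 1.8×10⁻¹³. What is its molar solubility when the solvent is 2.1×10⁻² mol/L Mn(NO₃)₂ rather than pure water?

MnS(s) ⇌ Mn²⁺(aq) + S²⁻(aq)
Mn²⁺ is already present at 2.1×10⁻² mol/L. If s mol/L of MnS dissolves, [S²⁻] = s while [Mn²⁺] ≈ 2.1×10⁻² mol/L.
Ksp = [Mn²⁺][S²⁻] = (2.1×10⁻²)s
s = 1.8×10⁻¹³ / (2.1×10⁻²) = 8.6×10⁻¹²
s = 8.6×10⁻¹² mol/L

8.6×10⁻¹² M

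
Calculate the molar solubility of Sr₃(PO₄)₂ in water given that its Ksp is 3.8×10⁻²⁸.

Sr₃(PO₄)₂(s) ⇌ 3 Sr²⁺(aq) + 2 PO₄³⁻(aq)
Let s be the molar solubility. Then [Sr²⁺] = 3s and [PO₄³⁻] = 2s.
Ksp = [Sr²⁺]^3[PO₄³⁻]^2 = (3s)^3 · (2s)^2 = 108s^5
108s^5 = 3.8×10⁻²⁸  ⇒  s^5 = 3.5×10⁻³⁰
s = 1.3×10⁻⁶ mol L⁻¹

1.3×10⁻⁶ M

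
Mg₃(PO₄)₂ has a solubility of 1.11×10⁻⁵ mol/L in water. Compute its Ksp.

Ksp = 1.82×10⁻²³

Mg₃(PO₄)₂(s) ⇌ 3 Mg²⁺(aq) + 2 PO₄³⁻(aq)
Call the molar solubility s, so that [Mg²⁺] = 3s and [PO₄³⁻] = 2s.
Ksp = [Mg²⁺]^3[PO₄³⁻]^2 = (3s)^3 · (2s)^2 = 108s^5
Ksp = 108 × (1.11×10⁻⁵)^5 = 1.82×10⁻²³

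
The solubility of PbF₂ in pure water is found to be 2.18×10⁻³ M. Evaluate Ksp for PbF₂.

PbF₂(s) ⇌ Pb²⁺(aq) + 2 F⁻(aq)
With molar solubility s: [Pb²⁺] = s, [F⁻] = 2s.
Ksp = [Pb²⁺][F⁻]^2 = s · (2s)^2 = 4s^3
Ksp = 4 × (2.18×10⁻³)^3 = 4.14×10⁻⁸

Ksp = 4.14×10⁻⁸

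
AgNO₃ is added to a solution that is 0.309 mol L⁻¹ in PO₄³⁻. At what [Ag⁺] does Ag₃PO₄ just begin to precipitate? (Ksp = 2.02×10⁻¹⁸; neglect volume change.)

Each salt precipitates once Q = Ksp for that salt.
Ag₃PO₄(s) ⇌ 3 Ag⁺(aq) + PO₄³⁻(aq)
Ksp = [Ag⁺]^3[PO₄³⁻] = [Ag⁺]^3(0.309)
[Ag⁺]^3 = 2.02×10⁻¹⁸ / (0.309) = 6.54×10⁻¹⁸
[Ag⁺] = 1.87×10⁻⁶ mol L⁻¹

1.87×10⁻⁶ M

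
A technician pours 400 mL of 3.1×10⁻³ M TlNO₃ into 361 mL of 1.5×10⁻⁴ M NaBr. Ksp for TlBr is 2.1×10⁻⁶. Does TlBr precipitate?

Total volume after mixing = 400 + 361 = 761 mL.
[Tl⁺] = (3.1×10⁻³)(400)/761 = 1.6×10⁻³ M
[Br⁻] = (1.5×10⁻⁴)(361)/761 = 7.1×10⁻⁵ M
Q = [Tl⁺][Br⁻] = 1.2×10⁻⁷
Q = 1.2×10⁻⁷ < Ksp = 2.1×10⁻⁶, so the solution is unsaturated and no precipitate forms.

No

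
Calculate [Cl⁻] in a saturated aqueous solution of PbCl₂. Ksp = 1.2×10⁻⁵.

2.9×10⁻² M

PbCl₂(s) ⇌ Pb²⁺(aq) + 2 Cl⁻(aq)
Let s be the molar solubility. Then [Pb²⁺] = s and [Cl⁻] = 2s.
Ksp = [Pb²⁺][Cl⁻]^2 = s · (2s)^2 = 4s^3 = 1.2×10⁻⁵
s = 1.4×10⁻² mol/L
[Cl⁻] = 2s = 2.9×10⁻² mol/L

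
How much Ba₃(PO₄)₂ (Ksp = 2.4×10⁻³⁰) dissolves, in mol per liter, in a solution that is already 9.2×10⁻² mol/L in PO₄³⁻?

2.2×10⁻¹⁰ M

Ba₃(PO₄)₂(s) ⇌ 3 Ba²⁺(aq) + 2 PO₄³⁻(aq)
The solution already contains PO₄³⁻ at 9.2×10⁻² mol/L. Let s be the molar solubility of Ba₃(PO₄)₂.
[PO₄³⁻] ≈ 9.2×10⁻² mol/L (common ion dominates); [Ba²⁺] = 3s.
Ksp = [Ba²⁺]^3[PO₄³⁻]^2 = (3s)^3(9.2×10⁻²)^2
(3s)^3 = 2.4×10⁻³⁰ / (9.2×10⁻²)^2 = 2.8×10⁻²⁸
s = 2.2×10⁻¹⁰ mol/L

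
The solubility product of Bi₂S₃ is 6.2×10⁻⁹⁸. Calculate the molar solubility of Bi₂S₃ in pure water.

1.4×10⁻²⁰ M

Bi₂S₃(s) ⇌ 2 Bi³⁺(aq) + 3 S²⁻(aq)
Let s be the molar solubility. Then [Bi³⁺] = 2s and [S²⁻] = 3s.
Ksp = [Bi³⁺]^2[S²⁻]^3 = (2s)^2 · (3s)^3 = 108s^5
108s^5 = 6.2×10⁻⁹⁸  ⇒  s^5 = 5.7×10⁻¹⁰⁰
Taking the 5th root, s = 1.4×10⁻²⁰ M.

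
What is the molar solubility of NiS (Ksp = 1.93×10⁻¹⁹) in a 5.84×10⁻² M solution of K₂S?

NiS(s) ⇌ Ni²⁺(aq) + S²⁻(aq)
Let s be the solubility of NiS here. The common ion gives [S²⁻] ≈ 5.84×10⁻² M, and [Ni²⁺] = s.
Ksp = [Ni²⁺][S²⁻] = s(5.84×10⁻²)
s = 1.93×10⁻¹⁹ / (5.84×10⁻²) = 3.30×10⁻¹⁸
s = 3.30×10⁻¹⁸ M

3.30×10⁻¹⁸ M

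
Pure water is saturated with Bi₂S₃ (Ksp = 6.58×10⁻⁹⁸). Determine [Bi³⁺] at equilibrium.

Bi₂S₃(s) ⇌ 2 Bi³⁺(aq) + 3 S²⁻(aq)
Let s be the molar solubility. Then [Bi³⁺] = 2s and [S²⁻] = 3s.
Ksp = [Bi³⁺]^2[S²⁻]^3 = (2s)^2 · (3s)^3 = 108s^5 = 6.58×10⁻⁹⁸
s = 1.44×10⁻²⁰ M
[Bi³⁺] = 2s = 2.87×10⁻²⁰ M

2.87×10⁻²⁰ M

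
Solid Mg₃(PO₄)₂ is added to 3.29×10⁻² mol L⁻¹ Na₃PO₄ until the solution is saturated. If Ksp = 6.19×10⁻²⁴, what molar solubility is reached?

Mg₃(PO₄)₂(s) ⇌ 3 Mg²⁺(aq) + 2 PO₄³⁻(aq)
The solution already contains PO₄³⁻ at 3.29×10⁻² mol L⁻¹. Let s be the molar solubility of Mg₃(PO₄)₂.
[PO₄³⁻] ≈ 3.29×10⁻² mol L⁻¹ (common ion dominates); [Mg²⁺] = 3s.
Ksp = [Mg²⁺]^3[PO₄³⁻]^2 = (3s)^3(3.29×10⁻²)^2
(3s)^3 = 6.19×10⁻²⁴ / (3.29×10⁻²)^2 = 5.72×10⁻²¹
s = 5.96×10⁻⁸ mol L⁻¹

5.96×10⁻⁸ M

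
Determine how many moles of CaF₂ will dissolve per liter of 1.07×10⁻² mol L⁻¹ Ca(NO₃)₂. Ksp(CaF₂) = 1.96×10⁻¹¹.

CaF₂(s) ⇌ Ca²⁺(aq) + 2 F⁻(aq)
With Ca²⁺ already at 1.07×10⁻² mol L⁻¹ and s small, take [Ca²⁺] ≈ 1.07×10⁻² mol L⁻¹ and [F⁻] = 2s.
Ksp = [Ca²⁺][F⁻]^2 = (1.07×10⁻²)(2s)^2
(2s)^2 = 1.96×10⁻¹¹ / (1.07×10⁻²) = 1.83×10⁻⁹
s = 2.14×10⁻⁵ mol L⁻¹

2.14×10⁻⁵ M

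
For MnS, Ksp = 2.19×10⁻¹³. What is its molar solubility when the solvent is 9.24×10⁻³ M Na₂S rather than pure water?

MnS(s) ⇌ Mn²⁺(aq) + S²⁻(aq)
With S²⁻ already at 9.24×10⁻³ M and s small, take [S²⁻] ≈ 9.24×10⁻³ M and [Mn²⁺] = s.
Ksp = [Mn²⁺][S²⁻] = s(9.24×10⁻³)
s = 2.19×10⁻¹³ / (9.24×10⁻³) = 2.37×10⁻¹¹
s = 2.37×10⁻¹¹ M

2.37×10⁻¹¹ M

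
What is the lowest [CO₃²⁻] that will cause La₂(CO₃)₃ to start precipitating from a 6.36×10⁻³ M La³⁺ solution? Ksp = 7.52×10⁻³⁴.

2.65×10⁻¹⁰ M

Precipitation of each salt begins when its ion product equals Ksp.
La₂(CO₃)₃(s) ⇌ 2 La³⁺(aq) + 3 CO₃²⁻(aq)
Ksp = [La³⁺]^2[CO₃²⁻]^3 = [CO₃²⁻]^3(6.36×10⁻³)^2
[CO₃²⁻]^3 = 7.52×10⁻³⁴ / (6.36×10⁻³)^2 = 1.86×10⁻²⁹
[CO₃²⁻] = 2.65×10⁻¹⁰ M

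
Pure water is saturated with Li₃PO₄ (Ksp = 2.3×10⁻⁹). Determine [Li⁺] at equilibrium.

Li₃PO₄(s) ⇌ 3 Li⁺(aq) + PO₄³⁻(aq)
For each mole of Li₃PO₄ that dissolves per liter, [Li⁺] = 3s and [PO₄³⁻] = s; let s denote this solubility.
Ksp = [Li⁺]^3[PO₄³⁻] = (3s)^3 · s = 27s^4 = 2.3×10⁻⁹
s = 3.0×10⁻³ mol L⁻¹
[Li⁺] = 3s = 9.1×10⁻³ mol L⁻¹

9.1×10⁻³ M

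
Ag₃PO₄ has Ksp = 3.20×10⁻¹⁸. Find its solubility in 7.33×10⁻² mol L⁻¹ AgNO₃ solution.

8.13×10⁻¹⁵ M

Ag₃PO₄(s) ⇌ 3 Ag⁺(aq) + PO₄³⁻(aq)
Ag⁺ is already present at 7.33×10⁻² mol L⁻¹. If s mol/L of Ag₃PO₄ dissolves, [PO₄³⁻] = s while [Ag⁺] ≈ 7.33×10⁻² mol L⁻¹.
Ksp = [Ag⁺]^3[PO₄³⁻] = (7.33×10⁻²)^3s
s = 3.20×10⁻¹⁸ / (7.33×10⁻²)^3 = 8.13×10⁻¹⁵
s = 8.13×10⁻¹⁵ mol L⁻¹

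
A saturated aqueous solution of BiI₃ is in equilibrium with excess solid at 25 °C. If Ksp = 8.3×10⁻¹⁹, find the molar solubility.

BiI₃(s) ⇌ Bi³⁺(aq) + 3 I⁻(aq)
With molar solubility s: [Bi³⁺] = s, [I⁻] = 3s.
Ksp = [Bi³⁺][I⁻]^3 = s · (3s)^3 = 27s^4
27s^4 = 8.3×10⁻¹⁹  ⇒  s^4 = 3.1×10⁻²⁰
s = (3.1×10⁻²⁰)^(1/4) = 1.3×10⁻⁵ mol/L

1.3×10⁻⁵ M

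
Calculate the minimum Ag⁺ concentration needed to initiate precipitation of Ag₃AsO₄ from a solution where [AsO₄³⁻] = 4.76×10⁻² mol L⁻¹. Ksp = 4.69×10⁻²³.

A salt starts to precipitate once the ion product Q reaches its Ksp.
Ag₃AsO₄(s) ⇌ 3 Ag⁺(aq) + AsO₄³⁻(aq)
Ksp = [Ag⁺]^3[AsO₄³⁻] = [Ag⁺]^3(4.76×10⁻²)
[Ag⁺]^3 = 4.69×10⁻²³ / (4.76×10⁻²) = 9.85×10⁻²²
[Ag⁺] = 9.95×10⁻⁸ mol L⁻¹

9.95×10⁻⁸ M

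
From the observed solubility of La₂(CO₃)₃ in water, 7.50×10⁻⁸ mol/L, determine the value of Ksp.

Ksp = 2.56×10⁻³⁴

La₂(CO₃)₃(s) ⇌ 2 La³⁺(aq) + 3 CO₃²⁻(aq)
If s mol/L of La₂(CO₃)₃ dissolves, [La³⁺] = 2s and [CO₃²⁻] = 3s.
Ksp = [La³⁺]^2[CO₃²⁻]^3 = (2s)^2 · (3s)^3 = 108s^5
Ksp = 108 × (7.50×10⁻⁸)^5 = 2.56×10⁻³⁴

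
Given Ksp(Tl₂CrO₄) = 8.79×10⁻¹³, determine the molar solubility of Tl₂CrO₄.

Tl₂CrO₄(s) ⇌ 2 Tl⁺(aq) + CrO₄²⁻(aq)
With molar solubility s: [Tl⁺] = 2s, [CrO₄²⁻] = s.
Ksp = [Tl⁺]^2[CrO₄²⁻] = (2s)^2 · s = 4s^3
4s^3 = 8.79×10⁻¹³  ⇒  s^3 = 2.20×10⁻¹³
Taking the 3rd root, s = 6.03×10⁻⁵ mol/L.

6.03×10⁻⁵ M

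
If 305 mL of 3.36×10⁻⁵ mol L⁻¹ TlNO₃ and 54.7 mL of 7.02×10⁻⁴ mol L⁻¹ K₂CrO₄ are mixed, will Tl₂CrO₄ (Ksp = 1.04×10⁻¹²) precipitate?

No

After mixing, V = 305 mL + 54.7 mL = 359.7 mL.
[Tl⁺] = (3.36×10⁻⁵)(305)/359.7 = 2.85×10⁻⁵ mol L⁻¹
[CrO₄²⁻] = (7.02×10⁻⁴)(54.7)/359.7 = 1.07×10⁻⁴ mol L⁻¹
Q = [Tl⁺]^2[CrO₄²⁻] = 8.67×10⁻¹⁴
Since Q (8.67×10⁻¹⁴) is less than Ksp (1.04×10⁻¹²), no Tl₂CrO₄ precipitates.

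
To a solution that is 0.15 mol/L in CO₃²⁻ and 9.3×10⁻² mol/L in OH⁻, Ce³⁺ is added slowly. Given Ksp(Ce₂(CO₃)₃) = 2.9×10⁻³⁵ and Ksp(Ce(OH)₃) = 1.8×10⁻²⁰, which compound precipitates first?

Ce(OH)₃

Each salt precipitates once Q = Ksp for that salt.
For Ce₂(CO₃)₃: [Ce³⁺] = (Ksp/[CO₃²⁻]^3)^(1/2) = 9.3×10⁻¹⁷ mol/L
For Ce(OH)₃: [Ce³⁺] = (Ksp/[OH⁻]^3) = 2.2×10⁻¹⁷ mol/L
Since Ce(OH)₃ needs less Ce³⁺ to reach saturation, it precipitates first.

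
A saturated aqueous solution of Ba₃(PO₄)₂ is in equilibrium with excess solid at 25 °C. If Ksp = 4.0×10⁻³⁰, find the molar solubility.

Ba₃(PO₄)₂(s) ⇌ 3 Ba²⁺(aq) + 2 PO₄³⁻(aq)
With molar solubility s: [Ba²⁺] = 3s, [PO₄³⁻] = 2s.
Ksp = [Ba²⁺]^3[PO₄³⁻]^2 = (3s)^3 · (2s)^2 = 108s^5
108s^5 = 4.0×10⁻³⁰  ⇒  s^5 = 3.7×10⁻³²
s = 5.2×10⁻⁷ mol L⁻¹

5.2×10⁻⁷ M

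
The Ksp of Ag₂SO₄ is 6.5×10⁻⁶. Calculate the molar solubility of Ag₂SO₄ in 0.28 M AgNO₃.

Ag₂SO₄(s) ⇌ 2 Ag⁺(aq) + SO₄²⁻(aq)
The solution already contains Ag⁺ at 0.28 M. Let s be the molar solubility of Ag₂SO₄.
[Ag⁺] ≈ 0.28 M (common ion dominates); [SO₄²⁻] = s.
Ksp = [Ag⁺]^2[SO₄²⁻] = (0.28)^2s
s = 6.5×10⁻⁶ / (0.28)^2 = 8.3×10⁻⁵
s = 8.3×10⁻⁵ M

8.3×10⁻⁵ M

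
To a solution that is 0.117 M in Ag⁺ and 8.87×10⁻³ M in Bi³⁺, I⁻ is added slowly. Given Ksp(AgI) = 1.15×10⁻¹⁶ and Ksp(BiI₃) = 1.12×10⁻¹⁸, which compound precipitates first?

Each salt precipitates once Q = Ksp for that salt.
For AgI: [I⁻] = (Ksp/[Ag⁺]) = 9.83×10⁻¹⁶ M
For BiI₃: [I⁻] = (Ksp/[Bi³⁺])^(1/3) = 5.02×10⁻⁶ M
The smaller threshold [I⁻] is reached first, so AgI precipitates first.

AgI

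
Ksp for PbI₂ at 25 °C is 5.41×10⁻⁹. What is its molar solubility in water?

1.11×10⁻³ M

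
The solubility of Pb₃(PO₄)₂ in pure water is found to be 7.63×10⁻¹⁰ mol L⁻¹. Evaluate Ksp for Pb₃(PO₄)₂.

Pb₃(PO₄)₂(s) ⇌ 3 Pb²⁺(aq) + 2 PO₄³⁻(aq)
Let s be the molar solubility. Then [Pb²⁺] = 3s and [PO₄³⁻] = 2s.
Ksp = [Pb²⁺]^3[PO₄³⁻]^2 = (3s)^3 · (2s)^2 = 108s^5
Ksp = 108 × (7.63×10⁻¹⁰)^5 = 2.79×10⁻⁴⁴

Ksp = 2.79×10⁻⁴⁴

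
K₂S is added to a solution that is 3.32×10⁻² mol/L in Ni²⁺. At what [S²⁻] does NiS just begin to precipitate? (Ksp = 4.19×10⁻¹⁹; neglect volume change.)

1.26×10⁻¹⁷ M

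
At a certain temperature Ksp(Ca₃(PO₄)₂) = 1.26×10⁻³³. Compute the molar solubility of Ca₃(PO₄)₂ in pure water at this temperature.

Ca₃(PO₄)₂(s) ⇌ 3 Ca²⁺(aq) + 2 PO₄³⁻(aq)
Call the molar solubility s, so that [Ca²⁺] = 3s and [PO₄³⁻] = 2s.
Ksp = [Ca²⁺]^3[PO₄³⁻]^2 = (3s)^3 · (2s)^2 = 108s^5
108s^5 = 1.26×10⁻³³  ⇒  s^5 = 1.17×10⁻³⁵
s = (1.17×10⁻³⁵)^(1/5) = 1.03×10⁻⁷ mol L⁻¹

1.03×10⁻⁷ M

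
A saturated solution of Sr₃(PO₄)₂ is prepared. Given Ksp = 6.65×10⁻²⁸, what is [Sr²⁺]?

Sr₃(PO₄)₂(s) ⇌ 3 Sr²⁺(aq) + 2 PO₄³⁻(aq)
For each mole of Sr₃(PO₄)₂ that dissolves per liter, [Sr²⁺] = 3s and [PO₄³⁻] = 2s; let s denote this solubility.
Ksp = [Sr²⁺]^3[PO₄³⁻]^2 = (3s)^3 · (2s)^2 = 108s^5 = 6.65×10⁻²⁸
s = 1.44×10⁻⁶ M
[Sr²⁺] = 3s = 4.32×10⁻⁶ M

4.32×10⁻⁶ M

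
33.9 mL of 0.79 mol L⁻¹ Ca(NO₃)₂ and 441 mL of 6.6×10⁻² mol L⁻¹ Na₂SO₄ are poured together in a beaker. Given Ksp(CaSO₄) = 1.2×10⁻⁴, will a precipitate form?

Yes

Total volume after mixing = 33.9 + 441 = 474.9 mL.
[Ca²⁺] = (0.79)(33.9)/474.9 = 5.6×10⁻² mol L⁻¹
[SO₄²⁻] = (6.6×10⁻²)(441)/474.9 = 6.1×10⁻² mol L⁻¹
Q = [Ca²⁺][SO₄²⁻] = 3.5×10⁻³
Since Q (3.5×10⁻³) exceeds Ksp (1.2×10⁻⁴), CaSO₄ will precipitate.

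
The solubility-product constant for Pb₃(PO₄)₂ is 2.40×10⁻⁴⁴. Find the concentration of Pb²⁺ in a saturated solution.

2.22×10⁻⁹ M

Pb₃(PO₄)₂(s) ⇌ 3 Pb²⁺(aq) + 2 PO₄³⁻(aq)
If s mol/L of Pb₃(PO₄)₂ dissolves, [Pb²⁺] = 3s and [PO₄³⁻] = 2s.
Ksp = [Pb²⁺]^3[PO₄³⁻]^2 = (3s)^3 · (2s)^2 = 108s^5 = 2.40×10⁻⁴⁴
s = 7.40×10⁻¹⁰ mol/L
[Pb²⁺] = 3s = 2.22×10⁻⁹ mol/L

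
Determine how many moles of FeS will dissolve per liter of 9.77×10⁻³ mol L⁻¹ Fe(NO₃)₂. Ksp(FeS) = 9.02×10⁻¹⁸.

FeS(s) ⇌ Fe²⁺(aq) + S²⁻(aq)
The solution already contains Fe²⁺ at 9.77×10⁻³ mol L⁻¹. Let s be the molar solubility of FeS.
[Fe²⁺] ≈ 9.77×10⁻³ mol L⁻¹ (common ion dominates); [S²⁻] = s.
Ksp = [Fe²⁺][S²⁻] = (9.77×10⁻³)s
s = 9.02×10⁻¹⁸ / (9.77×10⁻³) = 9.23×10⁻¹⁶
s = 9.23×10⁻¹⁶ mol L⁻¹

9.23×10⁻¹⁶ M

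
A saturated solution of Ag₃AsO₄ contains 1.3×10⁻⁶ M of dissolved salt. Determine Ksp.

Ag₃AsO₄(s) ⇌ 3 Ag⁺(aq) + AsO₄³⁻(aq)
If s mol/L of Ag₃AsO₄ dissolves, [Ag⁺] = 3s and [AsO₄³⁻] = s.
Ksp = [Ag⁺]^3[AsO₄³⁻] = (3s)^3 · s = 27s^4
Ksp = 27 × (1.3×10⁻⁶)^4 = 7.7×10⁻²³

Ksp = 7.7×10⁻²³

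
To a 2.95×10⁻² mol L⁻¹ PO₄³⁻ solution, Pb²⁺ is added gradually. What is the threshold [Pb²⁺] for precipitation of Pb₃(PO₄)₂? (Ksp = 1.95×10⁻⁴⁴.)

2.82×10⁻¹⁴ M

Precipitation begins when Q = Ksp.
Pb₃(PO₄)₂(s) ⇌ 3 Pb²⁺(aq) + 2 PO₄³⁻(aq)
Ksp = [Pb²⁺]^3[PO₄³⁻]^2 = [Pb²⁺]^3(2.95×10⁻²)^2
[Pb²⁺]^3 = 1.95×10⁻⁴⁴ / (2.95×10⁻²)^2 = 2.24×10⁻⁴¹
[Pb²⁺] = 2.82×10⁻¹⁴ mol L⁻¹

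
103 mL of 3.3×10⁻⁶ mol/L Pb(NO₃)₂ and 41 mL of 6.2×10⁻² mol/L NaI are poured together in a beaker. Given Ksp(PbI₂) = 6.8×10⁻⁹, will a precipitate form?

The combined volume is 144 mL.
[Pb²⁺] = (3.3×10⁻⁶)(103)/144 = 2.4×10⁻⁶ mol/L
[I⁻] = (6.2×10⁻²)(41)/144 = 1.8×10⁻² mol/L
Q = [Pb²⁺][I⁻]^2 = 7.4×10⁻¹⁰
Since Q (7.4×10⁻¹⁰) is less than Ksp (6.8×10⁻⁹), no PbI₂ precipitates.

No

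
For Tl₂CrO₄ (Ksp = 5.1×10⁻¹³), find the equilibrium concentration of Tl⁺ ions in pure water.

Tl₂CrO₄(s) ⇌ 2 Tl⁺(aq) + CrO₄²⁻(aq)
Let s be the molar solubility. Then [Tl⁺] = 2s and [CrO₄²⁻] = s.
Ksp = [Tl⁺]^2[CrO₄²⁻] = (2s)^2 · s = 4s^3 = 5.1×10⁻¹³
s = 5.0×10⁻⁵ mol/L
[Tl⁺] = 2s = 1.0×10⁻⁴ mol/L

1.0×10⁻⁴ M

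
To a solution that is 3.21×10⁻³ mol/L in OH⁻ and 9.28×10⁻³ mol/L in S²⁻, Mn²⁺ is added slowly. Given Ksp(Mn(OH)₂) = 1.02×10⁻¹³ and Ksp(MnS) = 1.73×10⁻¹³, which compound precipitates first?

Precipitation of each salt begins when its ion product equals Ksp.
For Mn(OH)₂: [Mn²⁺] = (Ksp/[OH⁻]^2) = 9.90×10⁻⁹ mol/L
For MnS: [Mn²⁺] = (Ksp/[S²⁻]) = 1.86×10⁻¹¹ mol/L
The smaller threshold [Mn²⁺] is reached first, so MnS precipitates first.

MnS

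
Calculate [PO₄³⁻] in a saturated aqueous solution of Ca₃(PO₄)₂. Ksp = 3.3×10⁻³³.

Ca₃(PO₄)₂(s) ⇌ 3 Ca²⁺(aq) + 2 PO₄³⁻(aq)
Call the molar solubility s, so that [Ca²⁺] = 3s and [PO₄³⁻] = 2s.
Ksp = [Ca²⁺]^3[PO₄³⁻]^2 = (3s)^3 · (2s)^2 = 108s^5 = 3.3×10⁻³³
s = 1.3×10⁻⁷ mol/L
[PO₄³⁻] = 2s = 2.5×10⁻⁷ mol/L

2.5×10⁻⁷ M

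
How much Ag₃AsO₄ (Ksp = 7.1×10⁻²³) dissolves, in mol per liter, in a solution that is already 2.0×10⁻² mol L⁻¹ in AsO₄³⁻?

5.1×10⁻⁸ M

Ag₃AsO₄(s) ⇌ 3 Ag⁺(aq) + AsO₄³⁻(aq)
AsO₄³⁻ is already present at 2.0×10⁻² mol L⁻¹. If s mol/L of Ag₃AsO₄ dissolves, [Ag⁺] = 3s while [AsO₄³⁻] ≈ 2.0×10⁻² mol L⁻¹.
Ksp = [Ag⁺]^3[AsO₄³⁻] = (3s)^3(2.0×10⁻²)
(3s)^3 = 7.1×10⁻²³ / (2.0×10⁻²) = 3.6×10⁻²¹
s = 5.1×10⁻⁸ mol L⁻¹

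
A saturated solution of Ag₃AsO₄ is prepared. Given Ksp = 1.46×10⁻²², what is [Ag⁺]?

4.57×10⁻⁶ M

Ag₃AsO₄(s) ⇌ 3 Ag⁺(aq) + AsO₄³⁻(aq)
Let s be the molar solubility. Then [Ag⁺] = 3s and [AsO₄³⁻] = s.
Ksp = [Ag⁺]^3[AsO₄³⁻] = (3s)^3 · s = 27s^4 = 1.46×10⁻²²
s = 1.52×10⁻⁶ mol/L
[Ag⁺] = 3s = 4.57×10⁻⁶ mol/L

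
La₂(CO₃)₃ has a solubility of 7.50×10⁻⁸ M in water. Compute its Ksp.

La₂(CO₃)₃(s) ⇌ 2 La³⁺(aq) + 3 CO₃²⁻(aq)
Let s be the molar solubility. Then [La³⁺] = 2s and [CO₃²⁻] = 3s.
Ksp = [La³⁺]^2[CO₃²⁻]^3 = (2s)^2 · (3s)^3 = 108s^5
Ksp = 108 × (7.50×10⁻⁸)^5 = 2.56×10⁻³⁴

Ksp = 2.56×10⁻³⁴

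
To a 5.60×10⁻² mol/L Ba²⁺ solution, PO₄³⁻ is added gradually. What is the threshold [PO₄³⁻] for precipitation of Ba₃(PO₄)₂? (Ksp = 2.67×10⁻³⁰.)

Precipitation begins when Q = Ksp.
Ba₃(PO₄)₂(s) ⇌ 3 Ba²⁺(aq) + 2 PO₄³⁻(aq)
Ksp = [Ba²⁺]^3[PO₄³⁻]^2 = [PO₄³⁻]^2(5.60×10⁻²)^3
[PO₄³⁻]^2 = 2.67×10⁻³⁰ / (5.60×10⁻²)^3 = 1.52×10⁻²⁶
[PO₄³⁻] = 1.23×10⁻¹³ mol/L

1.23×10⁻¹³ M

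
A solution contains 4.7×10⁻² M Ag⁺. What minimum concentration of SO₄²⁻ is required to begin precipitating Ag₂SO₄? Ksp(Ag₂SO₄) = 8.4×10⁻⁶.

The threshold for precipitation is Q = Ksp.
Ag₂SO₄(s) ⇌ 2 Ag⁺(aq) + SO₄²⁻(aq)
Ksp = [Ag⁺]^2[SO₄²⁻] = [SO₄²⁻](4.7×10⁻²)^2
[SO₄²⁻] = 8.4×10⁻⁶ / (4.7×10⁻²)^2 = 3.8×10⁻³
[SO₄²⁻] = 3.8×10⁻³ M

3.8×10⁻³ M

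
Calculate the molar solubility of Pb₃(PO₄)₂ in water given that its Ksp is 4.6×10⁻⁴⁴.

Pb₃(PO₄)₂(s) ⇌ 3 Pb²⁺(aq) + 2 PO₄³⁻(aq)
For each mole of Pb₃(PO₄)₂ that dissolves per liter, [Pb²⁺] = 3s and [PO₄³⁻] = 2s; let s denote this solubility.
Ksp = [Pb²⁺]^3[PO₄³⁻]^2 = (3s)^3 · (2s)^2 = 108s^5
108s^5 = 4.6×10⁻⁴⁴  ⇒  s^5 = 4.3×10⁻⁴⁶
Taking the 5th root, s = 8.4×10⁻¹⁰ M.

8.4×10⁻¹⁰ M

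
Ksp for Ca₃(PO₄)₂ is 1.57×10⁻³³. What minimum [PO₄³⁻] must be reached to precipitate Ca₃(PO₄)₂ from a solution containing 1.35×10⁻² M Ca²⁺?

A salt starts to precipitate once the ion product Q reaches its Ksp.
Ca₃(PO₄)₂(s) ⇌ 3 Ca²⁺(aq) + 2 PO₄³⁻(aq)
Ksp = [Ca²⁺]^3[PO₄³⁻]^2 = [PO₄³⁻]^2(1.35×10⁻²)^3
[PO₄³⁻]^2 = 1.57×10⁻³³ / (1.35×10⁻²)^3 = 6.38×10⁻²⁸
[PO₄³⁻] = 2.53×10⁻¹⁴ M

2.53×10⁻¹⁴ M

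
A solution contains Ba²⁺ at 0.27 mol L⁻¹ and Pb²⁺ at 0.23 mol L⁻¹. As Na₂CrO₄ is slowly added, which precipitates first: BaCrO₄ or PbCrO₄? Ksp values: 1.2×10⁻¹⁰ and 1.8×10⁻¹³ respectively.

The threshold for precipitation is Q = Ksp.
For BaCrO₄: [CrO₄²⁻] = (Ksp/[Ba²⁺]) = 4.4×10⁻¹⁰ mol L⁻¹
For PbCrO₄: [CrO₄²⁻] = (Ksp/[Pb²⁺]) = 7.8×10⁻¹³ mol L⁻¹
PbCrO₄ requires the lower [CrO₄²⁻], so it precipitates first.

PbCrO₄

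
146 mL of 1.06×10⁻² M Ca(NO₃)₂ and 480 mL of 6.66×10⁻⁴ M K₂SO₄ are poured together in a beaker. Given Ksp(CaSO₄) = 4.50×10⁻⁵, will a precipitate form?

No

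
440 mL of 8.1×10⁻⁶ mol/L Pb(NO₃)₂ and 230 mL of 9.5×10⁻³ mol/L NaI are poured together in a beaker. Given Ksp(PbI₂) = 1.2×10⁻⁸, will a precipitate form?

Total volume after mixing = 440 + 230 = 670 mL.
[Pb²⁺] = (8.1×10⁻⁶)(440)/670 = 5.3×10⁻⁶ mol/L
[I⁻] = (9.5×10⁻³)(230)/670 = 3.3×10⁻³ mol/L
Q = [Pb²⁺][I⁻]^2 = 5.7×10⁻¹¹
Q < Ksp (5.7×10⁻¹¹ vs 1.2×10⁻⁸); the solution remains unsaturated and no precipitate forms.

No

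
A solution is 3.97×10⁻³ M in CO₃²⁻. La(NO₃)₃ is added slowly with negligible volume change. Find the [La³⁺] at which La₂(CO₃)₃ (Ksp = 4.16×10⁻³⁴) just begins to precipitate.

Each salt precipitates once Q = Ksp for that salt.
La₂(CO₃)₃(s) ⇌ 2 La³⁺(aq) + 3 CO₃²⁻(aq)
Ksp = [La³⁺]^2[CO₃²⁻]^3 = [La³⁺]^2(3.97×10⁻³)^3
[La³⁺]^2 = 4.16×10⁻³⁴ / (3.97×10⁻³)^3 = 6.65×10⁻²⁷
[La³⁺] = 8.15×10⁻¹⁴ M

8.15×10⁻¹⁴ M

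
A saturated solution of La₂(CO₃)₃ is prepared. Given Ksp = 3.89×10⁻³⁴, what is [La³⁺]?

La₂(CO₃)₃(s) ⇌ 2 La³⁺(aq) + 3 CO₃²⁻(aq)
Call the molar solubility s, so that [La³⁺] = 2s and [CO₃²⁻] = 3s.
Ksp = [La³⁺]^2[CO₃²⁻]^3 = (2s)^2 · (3s)^3 = 108s^5 = 3.89×10⁻³⁴
s = 8.15×10⁻⁸ mol/L
[La³⁺] = 2s = 1.63×10⁻⁷ mol/L

1.63×10⁻⁷ M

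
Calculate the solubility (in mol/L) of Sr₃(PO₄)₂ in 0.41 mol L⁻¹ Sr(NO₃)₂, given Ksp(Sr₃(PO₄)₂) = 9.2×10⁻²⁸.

Sr₃(PO₄)₂(s) ⇌ 3 Sr²⁺(aq) + 2 PO₄³⁻(aq)
Let s be the solubility of Sr₃(PO₄)₂ here. The common ion gives [Sr²⁺] ≈ 0.41 mol L⁻¹, and [PO₄³⁻] = 2s.
Ksp = [Sr²⁺]^3[PO₄³⁻]^2 = (0.41)^3(2s)^2
(2s)^2 = 9.2×10⁻²⁸ / (0.41)^3 = 1.3×10⁻²⁶
s = 5.8×10⁻¹⁴ mol L⁻¹

5.8×10⁻¹⁴ M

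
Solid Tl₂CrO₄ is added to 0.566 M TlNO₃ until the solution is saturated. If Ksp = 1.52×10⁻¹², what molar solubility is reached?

4.74×10⁻¹² M

Tl₂CrO₄(s) ⇌ 2 Tl⁺(aq) + CrO₄²⁻(aq)
Tl⁺ is already present at 0.566 M. If s mol/L of Tl₂CrO₄ dissolves, [CrO₄²⁻] = s while [Tl⁺] ≈ 0.566 M.
Ksp = [Tl⁺]^2[CrO₄²⁻] = (0.566)^2s
s = 1.52×10⁻¹² / (0.566)^2 = 4.74×10⁻¹²
s = 4.74×10⁻¹² M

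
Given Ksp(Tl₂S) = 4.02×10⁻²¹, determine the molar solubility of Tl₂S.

Tl₂S(s) ⇌ 2 Tl⁺(aq) + S²⁻(aq)
With molar solubility s: [Tl⁺] = 2s, [S²⁻] = s.
Ksp = [Tl⁺]^2[S²⁻] = (2s)^2 · s = 4s^3
4s^3 = 4.02×10⁻²¹  ⇒  s^3 = 1.01×10⁻²¹
s = 1.00×10⁻⁷ mol/L

1.00×10⁻⁷ M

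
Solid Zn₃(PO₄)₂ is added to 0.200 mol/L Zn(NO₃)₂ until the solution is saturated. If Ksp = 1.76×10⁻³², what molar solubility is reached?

7.42×10⁻¹⁶ M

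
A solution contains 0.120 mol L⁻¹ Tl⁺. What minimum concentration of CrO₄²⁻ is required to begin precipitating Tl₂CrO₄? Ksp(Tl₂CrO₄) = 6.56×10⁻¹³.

Precipitation begins when Q = Ksp.
Tl₂CrO₄(s) ⇌ 2 Tl⁺(aq) + CrO₄²⁻(aq)
Ksp = [Tl⁺]^2[CrO₄²⁻] = [CrO₄²⁻](0.120)^2
[CrO₄²⁻] = 6.56×10⁻¹³ / (0.120)^2 = 4.56×10⁻¹¹
[CrO₄²⁻] = 4.56×10⁻¹¹ mol L⁻¹

4.56×10⁻¹¹ M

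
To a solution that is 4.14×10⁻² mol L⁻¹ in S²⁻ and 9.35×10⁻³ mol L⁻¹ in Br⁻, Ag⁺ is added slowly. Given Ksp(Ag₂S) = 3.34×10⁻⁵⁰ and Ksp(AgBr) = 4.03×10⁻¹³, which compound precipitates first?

Each salt precipitates once Q = Ksp for that salt.
For Ag₂S: [Ag⁺] = (Ksp/[S²⁻])^(1/2) = 8.98×10⁻²⁵ mol L⁻¹
For AgBr: [Ag⁺] = (Ksp/[Br⁻]) = 4.31×10⁻¹¹ mol L⁻¹
The smaller threshold [Ag⁺] is reached first, so Ag₂S precipitates first.

Ag₂S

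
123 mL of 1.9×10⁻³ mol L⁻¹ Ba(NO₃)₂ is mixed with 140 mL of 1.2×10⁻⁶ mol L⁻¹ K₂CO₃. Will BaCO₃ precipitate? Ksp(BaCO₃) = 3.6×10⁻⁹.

Total volume after mixing = 123 + 140 = 263 mL.
[Ba²⁺] = (1.9×10⁻³)(123)/263 = 8.9×10⁻⁴ mol L⁻¹
[CO₃²⁻] = (1.2×10⁻⁶)(140)/263 = 6.4×10⁻⁷ mol L⁻¹
Q = [Ba²⁺][CO₃²⁻] = 5.7×10⁻¹⁰
Q = 5.7×10⁻¹⁰ < Ksp = 3.6×10⁻⁹, so the solution is unsaturated and no precipitate forms.

No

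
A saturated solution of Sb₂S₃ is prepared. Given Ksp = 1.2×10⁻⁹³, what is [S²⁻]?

3.1×10⁻¹⁹ M

Sb₂S₃(s) ⇌ 2 Sb³⁺(aq) + 3 S²⁻(aq)
Let s be the molar solubility. Then [Sb³⁺] = 2s and [S²⁻] = 3s.
Ksp = [Sb³⁺]^2[S²⁻]^3 = (2s)^2 · (3s)^3 = 108s^5 = 1.2×10⁻⁹³
s = 1.0×10⁻¹⁹ M
[S²⁻] = 3s = 3.1×10⁻¹⁹ M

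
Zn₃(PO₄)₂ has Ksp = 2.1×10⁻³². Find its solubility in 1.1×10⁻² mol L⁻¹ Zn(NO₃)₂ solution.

Zn₃(PO₄)₂(s) ⇌ 3 Zn²⁺(aq) + 2 PO₄³⁻(aq)
With Zn²⁺ already at 1.1×10⁻² mol L⁻¹ and s small, take [Zn²⁺] ≈ 1.1×10⁻² mol L⁻¹ and [PO₄³⁻] = 2s.
Ksp = [Zn²⁺]^3[PO₄³⁻]^2 = (1.1×10⁻²)^3(2s)^2
(2s)^2 = 2.1×10⁻³² / (1.1×10⁻²)^3 = 1.6×10⁻²⁶
s = 6.3×10⁻¹⁴ mol L⁻¹

6.3×10⁻¹⁴ M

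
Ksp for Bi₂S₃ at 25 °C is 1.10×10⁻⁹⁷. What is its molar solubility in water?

1.59×10⁻²⁰ M

Bi₂S₃(s) ⇌ 2 Bi³⁺(aq) + 3 S²⁻(aq)
For each mole of Bi₂S₃ that dissolves per liter, [Bi³⁺] = 2s and [S²⁻] = 3s; let s denote this solubility.
Ksp = [Bi³⁺]^2[S²⁻]^3 = (2s)^2 · (3s)^3 = 108s^5
108s^5 = 1.10×10⁻⁹⁷  ⇒  s^5 = 1.02×10⁻⁹⁹
Taking the 5th root, s = 1.59×10⁻²⁰ mol L⁻¹.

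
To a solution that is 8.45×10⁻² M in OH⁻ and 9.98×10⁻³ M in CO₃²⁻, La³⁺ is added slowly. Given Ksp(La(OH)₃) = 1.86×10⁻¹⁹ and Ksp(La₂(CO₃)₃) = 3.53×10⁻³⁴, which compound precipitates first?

Precipitation of each salt begins when its ion product equals Ksp.
For La(OH)₃: [La³⁺] = (Ksp/[OH⁻]^3) = 3.08×10⁻¹⁶ M
For La₂(CO₃)₃: [La³⁺] = (Ksp/[CO₃²⁻]^3)^(1/2) = 1.88×10⁻¹⁴ M
Since La(OH)₃ needs less La³⁺ to reach saturation, it precipitates first.

La(OH)₃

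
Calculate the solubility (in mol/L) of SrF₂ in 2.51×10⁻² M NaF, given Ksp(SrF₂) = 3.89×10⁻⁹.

6.17×10⁻⁶ M

SrF₂(s) ⇌ Sr²⁺(aq) + 2 F⁻(aq)
F⁻ is already present at 2.51×10⁻² M. If s mol/L of SrF₂ dissolves, [Sr²⁺] = s while [F⁻] ≈ 2.51×10⁻² M.
Ksp = [Sr²⁺][F⁻]^2 = s(2.51×10⁻²)^2
s = 3.89×10⁻⁹ / (2.51×10⁻²)^2 = 6.17×10⁻⁶
s = 6.17×10⁻⁶ M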